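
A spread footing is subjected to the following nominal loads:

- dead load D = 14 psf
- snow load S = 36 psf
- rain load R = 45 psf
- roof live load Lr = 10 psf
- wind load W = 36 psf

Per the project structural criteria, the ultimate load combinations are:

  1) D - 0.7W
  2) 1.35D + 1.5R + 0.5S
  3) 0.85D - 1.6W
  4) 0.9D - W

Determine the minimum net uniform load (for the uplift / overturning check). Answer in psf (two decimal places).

1) 1.0(14) - 0.7(36) = 14.00 - 25.20 = -11.20
2) 1.35(14) + 1.5(45) + 0.5(36) = 18.90 + 67.50 + 18.00 = 104.40
3) 0.85(14) - 1.6(36) = 11.90 - 57.60 = -45.70
4) 0.9(14) - 1.0(36) = 12.60 - 36.00 = -23.40
Combination 3 gives the minimum: -45.70 psf.

-45.70 psf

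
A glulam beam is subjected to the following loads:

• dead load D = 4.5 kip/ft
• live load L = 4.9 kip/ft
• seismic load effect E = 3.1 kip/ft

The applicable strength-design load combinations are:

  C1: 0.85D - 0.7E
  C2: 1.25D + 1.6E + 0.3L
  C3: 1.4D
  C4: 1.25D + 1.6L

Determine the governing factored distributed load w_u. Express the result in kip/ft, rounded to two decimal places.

C1: 0.85(4.5) - 0.7(3.1) = 3.83 - 2.17 = 1.66
C2: 1.25(4.5) + 1.6(3.1) + 0.3(4.9) = 5.63 + 4.96 + 1.47 = 12.06
C3: 1.4(4.5) = 6.30
C4: 1.25(4.5) + 1.6(4.9) = 5.63 + 7.84 = 13.47
The controlling combination is 4, giving 13.47 kip/ft.

13.47 kip/ft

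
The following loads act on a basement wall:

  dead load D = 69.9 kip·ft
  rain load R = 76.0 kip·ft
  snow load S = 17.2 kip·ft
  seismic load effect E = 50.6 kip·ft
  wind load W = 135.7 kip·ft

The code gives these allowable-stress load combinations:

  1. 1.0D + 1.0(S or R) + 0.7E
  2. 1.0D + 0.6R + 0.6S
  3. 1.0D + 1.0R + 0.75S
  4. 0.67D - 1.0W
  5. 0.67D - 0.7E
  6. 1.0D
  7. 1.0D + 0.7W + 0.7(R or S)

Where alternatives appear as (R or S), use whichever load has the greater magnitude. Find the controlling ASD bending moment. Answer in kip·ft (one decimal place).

218.1 kip·ft

(S or R) → R = 76.0 kip·ft; (R or S) → R = 76.0 kip·ft.
1. 1.0(69.9) + 1.0(76.0) + 0.7(50.6) = 69.9 + 76.0 + 35.4 = 181.3
2. 1.0(69.9) + 0.6(76.0) + 0.6(17.2) = 69.9 + 45.6 + 10.3 = 125.8
3. 1.0(69.9) + 1.0(76.0) + 0.75(17.2) = 69.9 + 76.0 + 12.9 = 158.8
4. 0.67(69.9) - 1.0(135.7) = 46.8 - 135.7 = -88.9
5. 0.67(69.9) - 0.7(50.6) = 46.8 - 35.4 = 11.4
6. 1.0(69.9) = 69.9
7. 1.0(69.9) + 0.7(135.7) + 0.7(76.0) = 69.9 + 95.0 + 53.2 = 218.1
Combination 7 governs: M = 218.1 kip·ft.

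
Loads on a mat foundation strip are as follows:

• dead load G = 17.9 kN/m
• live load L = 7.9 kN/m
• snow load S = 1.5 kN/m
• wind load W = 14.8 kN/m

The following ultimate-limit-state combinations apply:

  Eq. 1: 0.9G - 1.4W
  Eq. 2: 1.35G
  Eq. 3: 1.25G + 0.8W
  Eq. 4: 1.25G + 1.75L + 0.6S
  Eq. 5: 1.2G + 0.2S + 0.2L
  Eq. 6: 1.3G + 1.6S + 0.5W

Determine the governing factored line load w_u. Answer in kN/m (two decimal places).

37.10 kN/m

Eq. 1: 0.9(17.9) - 1.4(14.8) = 16.11 - 20.72 = -4.61
Eq. 2: 1.35(17.9) = 24.17
Eq. 3: 1.25(17.9) + 0.8(14.8) = 22.38 + 11.84 = 34.22
Eq. 4: 1.25(17.9) + 1.75(7.9) + 0.6(1.5) = 37.10
Eq. 5: 1.2(17.9) + 0.2(1.5) + 0.2(7.9) = 21.48 + 0.30 + 1.58 = 23.36
Eq. 6: 1.3(17.9) + 1.6(1.5) + 0.5(14.8) = 23.27 + 2.40 + 7.40 = 33.07
Maximum is from combination 4.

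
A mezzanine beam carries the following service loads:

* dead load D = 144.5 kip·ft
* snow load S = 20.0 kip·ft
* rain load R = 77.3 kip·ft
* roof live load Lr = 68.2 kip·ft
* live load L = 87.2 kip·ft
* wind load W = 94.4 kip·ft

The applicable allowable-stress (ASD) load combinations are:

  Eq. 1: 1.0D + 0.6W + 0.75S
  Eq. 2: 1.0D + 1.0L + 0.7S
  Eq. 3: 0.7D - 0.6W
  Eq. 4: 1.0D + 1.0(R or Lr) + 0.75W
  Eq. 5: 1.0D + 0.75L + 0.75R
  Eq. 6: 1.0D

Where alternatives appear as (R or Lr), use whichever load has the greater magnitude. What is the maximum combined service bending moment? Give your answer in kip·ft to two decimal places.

292.60 kip·ft

(R or Lr) → R = 77.3 kip·ft.
Eq. 1: 1.0(144.5) + 0.6(94.4) + 0.75(20.0) = 216.14
Eq. 2: 1.0(144.5) + 1.0(87.2) + 0.7(20.0) = 245.70
Eq. 3: 0.7(144.5) - 0.6(94.4) = 44.51
Eq. 4: 1.0(144.5) + 1.0(77.3) + 0.75(94.4) = 292.60
Eq. 5: 1.0(144.5) + 0.75(87.2) + 0.75(77.3) = 267.88
Eq. 6: 1.0(144.5) = 144.50
Combination 4 governs: M = 292.60 kip·ft.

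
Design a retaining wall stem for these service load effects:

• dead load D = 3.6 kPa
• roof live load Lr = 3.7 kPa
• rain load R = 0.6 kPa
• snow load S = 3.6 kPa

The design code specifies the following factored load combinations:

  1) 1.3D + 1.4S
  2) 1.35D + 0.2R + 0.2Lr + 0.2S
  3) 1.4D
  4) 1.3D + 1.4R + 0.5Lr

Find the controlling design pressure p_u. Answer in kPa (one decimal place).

1) 1.3(3.6) + 1.4(3.6) = 9.7
2) 1.35(3.6) + 0.2(0.6) + 0.2(3.7) + 0.2(3.6) = 6.4
3) 1.4(3.6) = 5.0
4) 1.3(3.6) + 1.4(0.6) + 0.5(3.7) = 7.4
Maximum is from combination 1.

9.7 kPa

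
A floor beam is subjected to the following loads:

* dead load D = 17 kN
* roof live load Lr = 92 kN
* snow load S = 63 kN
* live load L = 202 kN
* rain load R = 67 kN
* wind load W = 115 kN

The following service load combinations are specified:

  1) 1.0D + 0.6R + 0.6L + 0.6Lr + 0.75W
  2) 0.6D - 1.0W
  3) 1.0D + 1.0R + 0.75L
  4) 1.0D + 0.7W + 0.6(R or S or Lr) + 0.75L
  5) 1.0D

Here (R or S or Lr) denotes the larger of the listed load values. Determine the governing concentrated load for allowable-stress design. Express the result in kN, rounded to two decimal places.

(R or S or Lr) → Lr = 92 kN.
1) 1.0(17) + 0.6(67) + 0.6(202) + 0.6(92) + 0.75(115) = 319.85
2) 0.6(17) - 1.0(115) = -104.80
3) 1.0(17) + 1.0(67) + 0.75(202) = 235.50
4) 1.0(17) + 0.7(115) + 0.6(92) + 0.75(202) = 304.20
5) 1.0(17) = 17.00
Combination 1 governs: P = 319.85 kN.

319.85 kN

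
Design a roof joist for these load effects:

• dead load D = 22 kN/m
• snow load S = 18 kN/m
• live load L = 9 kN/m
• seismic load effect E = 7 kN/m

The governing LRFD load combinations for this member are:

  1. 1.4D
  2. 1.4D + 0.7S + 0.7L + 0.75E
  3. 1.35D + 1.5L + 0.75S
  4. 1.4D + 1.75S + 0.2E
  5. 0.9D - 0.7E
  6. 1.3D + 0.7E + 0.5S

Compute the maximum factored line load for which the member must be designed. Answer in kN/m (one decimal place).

1. 1.4(22) = 30.8
2. 1.4(22) + 0.7(18) + 0.7(9) + 0.75(7) = 55.0
3. 1.35(22) + 1.5(9) + 0.75(18) = 56.7
4. 1.4(22) + 1.75(18) + 0.2(7) = 63.7
5. 0.9(22) - 0.7(7) = 14.9
6. 1.3(22) + 0.7(7) + 0.5(18) = 42.5
Combination 4 governs: w_u = 63.7 kN/m.

63.7 kN/m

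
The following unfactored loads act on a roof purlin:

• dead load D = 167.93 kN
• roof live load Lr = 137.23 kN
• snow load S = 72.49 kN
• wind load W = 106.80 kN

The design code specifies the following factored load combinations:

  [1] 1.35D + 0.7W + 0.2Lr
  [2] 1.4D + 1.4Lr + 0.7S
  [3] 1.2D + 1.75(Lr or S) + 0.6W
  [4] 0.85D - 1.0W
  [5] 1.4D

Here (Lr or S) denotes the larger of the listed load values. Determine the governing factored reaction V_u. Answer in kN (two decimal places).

505.75 kN

(Lr or S) → Lr = 137.23 kN.
[1] 1.35(167.93) + 0.7(106.80) + 0.2(137.23) = 328.91
[2] 1.4(167.93) + 1.4(137.23) + 0.7(72.49) = 477.97
[3] 1.2(167.93) + 1.75(137.23) + 0.6(106.80) = 505.75
[4] 0.85(167.93) - 1.0(106.80) = 35.94
[5] 1.4(167.93) = 235.10
Maximum is from combination 3.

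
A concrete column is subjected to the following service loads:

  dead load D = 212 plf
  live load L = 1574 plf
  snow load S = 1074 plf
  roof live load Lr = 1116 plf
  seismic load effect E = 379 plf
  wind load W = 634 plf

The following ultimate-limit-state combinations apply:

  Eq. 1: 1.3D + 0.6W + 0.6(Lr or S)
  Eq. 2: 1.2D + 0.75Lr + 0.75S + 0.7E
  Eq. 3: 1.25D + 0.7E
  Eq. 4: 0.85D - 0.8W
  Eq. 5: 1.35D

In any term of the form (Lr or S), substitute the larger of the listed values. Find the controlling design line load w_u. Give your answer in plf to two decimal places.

2162.20 plf

(Lr or S) → Lr = 1116 plf.
Eq. 1: 1.3(212) + 0.6(634) + 0.6(1116) = 1325.60
Eq. 2: 1.2(212) + 0.75(1116) + 0.75(1074) + 0.7(379) = 2162.20
Eq. 3: 1.25(212) + 0.7(379) = 530.30
Eq. 4: 0.85(212) - 0.8(634) = -327.00
Eq. 5: 1.35(212) = 286.20
Maximum is from combination 2.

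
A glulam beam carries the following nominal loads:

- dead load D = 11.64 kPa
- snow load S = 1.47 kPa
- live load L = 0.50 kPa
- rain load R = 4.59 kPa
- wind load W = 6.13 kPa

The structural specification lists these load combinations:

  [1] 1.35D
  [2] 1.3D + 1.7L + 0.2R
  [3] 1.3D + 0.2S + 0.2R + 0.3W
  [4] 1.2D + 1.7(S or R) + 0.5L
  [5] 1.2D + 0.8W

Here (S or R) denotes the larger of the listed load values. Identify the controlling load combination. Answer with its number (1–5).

(S or R) → R = 4.59 kPa.
[1] 1.35(11.64) = 15.71
[2] 1.3(11.64) + 1.7(0.50) + 0.2(4.59) = 15.13 + 0.85 + 0.92 = 16.90
[3] 1.3(11.64) + 0.2(1.47) + 0.2(4.59) + 0.3(6.13) = 15.13 + 0.29 + 0.92 + 1.84 = 18.18
[4] 1.2(11.64) + 1.7(4.59) + 0.5(0.50) = 13.97 + 7.80 + 0.25 = 22.02
[5] 1.2(11.64) + 0.8(6.13) = 13.97 + 4.90 = 18.87
The largest value is 22.02 kPa from combination 4.

Combination 4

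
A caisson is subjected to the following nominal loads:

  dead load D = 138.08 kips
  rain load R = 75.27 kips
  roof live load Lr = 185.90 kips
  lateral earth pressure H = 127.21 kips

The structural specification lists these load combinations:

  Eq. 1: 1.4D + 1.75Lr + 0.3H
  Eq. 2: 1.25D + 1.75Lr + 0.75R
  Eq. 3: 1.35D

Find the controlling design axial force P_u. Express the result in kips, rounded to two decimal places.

556.80 kips

Eq. 1: 1.4(138.08) + 1.75(185.90) + 0.3(127.21) = 193.31 + 325.33 + 38.16 = 556.80
Eq. 2: 1.25(138.08) + 1.75(185.90) + 0.75(75.27) = 172.60 + 325.33 + 56.45 = 554.38
Eq. 3: 1.35(138.08) = 186.41
The controlling combination is 1, giving 556.80 kips.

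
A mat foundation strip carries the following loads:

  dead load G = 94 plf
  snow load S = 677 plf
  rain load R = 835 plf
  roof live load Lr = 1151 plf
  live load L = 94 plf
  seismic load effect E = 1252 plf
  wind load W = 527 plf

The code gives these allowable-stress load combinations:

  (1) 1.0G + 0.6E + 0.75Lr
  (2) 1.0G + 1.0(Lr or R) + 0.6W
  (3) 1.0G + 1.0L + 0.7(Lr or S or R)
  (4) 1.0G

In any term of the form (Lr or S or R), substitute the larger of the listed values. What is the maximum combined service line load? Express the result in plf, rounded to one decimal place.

1708.5 plf

(Lr or R) → Lr = 1151 plf; (Lr or S or R) → Lr = 1151 plf.
(1) 1.0(94) + 0.6(1252) + 0.75(1151) = 94.0 + 751.2 + 863.3 = 1708.5
(2) 1.0(94) + 1.0(1151) + 0.6(527) = 94.0 + 1151.0 + 316.2 = 1561.2
(3) 1.0(94) + 1.0(94) + 0.7(1151) = 94.0 + 94.0 + 805.7 = 993.7
(4) 1.0(94) = 94.0
Combination 1 governs: w = 1708.5 plf.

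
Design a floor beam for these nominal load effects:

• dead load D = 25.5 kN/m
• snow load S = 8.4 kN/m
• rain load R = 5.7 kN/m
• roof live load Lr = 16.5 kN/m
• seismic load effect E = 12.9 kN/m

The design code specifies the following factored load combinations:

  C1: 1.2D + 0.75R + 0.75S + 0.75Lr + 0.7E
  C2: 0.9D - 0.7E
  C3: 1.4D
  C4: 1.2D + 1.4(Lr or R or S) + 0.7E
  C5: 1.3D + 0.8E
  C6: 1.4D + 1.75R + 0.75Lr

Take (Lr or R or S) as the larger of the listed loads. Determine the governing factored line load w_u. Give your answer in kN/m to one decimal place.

62.7 kN/m

(Lr or R or S) → Lr = 16.5 kN/m.
C1: 1.2(25.5) + 0.75(5.7) + 0.75(8.4) + 0.75(16.5) + 0.7(12.9) = 30.6 + 4.3 + 6.3 + 12.4 + 9.0 = 62.6
C2: 0.9(25.5) - 0.7(12.9) = 13.9
C3: 1.4(25.5) = 35.7
C4: 1.2(25.5) + 1.4(16.5) + 0.7(12.9) = 30.6 + 23.1 + 9.0 = 62.7
C5: 1.3(25.5) + 0.8(12.9) = 33.2 + 10.3 = 43.5
C6: 1.4(25.5) + 1.75(5.7) + 0.75(16.5) = 35.7 + 10.0 + 12.4 = 58.1
Maximum is from combination 4.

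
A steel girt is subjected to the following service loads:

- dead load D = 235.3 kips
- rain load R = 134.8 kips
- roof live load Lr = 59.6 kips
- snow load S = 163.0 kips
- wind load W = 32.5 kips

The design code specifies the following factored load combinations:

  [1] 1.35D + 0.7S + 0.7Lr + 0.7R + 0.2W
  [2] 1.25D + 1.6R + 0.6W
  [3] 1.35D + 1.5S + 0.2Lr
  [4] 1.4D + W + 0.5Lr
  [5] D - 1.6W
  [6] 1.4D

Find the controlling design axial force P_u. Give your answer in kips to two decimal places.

[1] 1.35(235.3) + 0.7(163.0) + 0.7(59.6) + 0.7(134.8) + 0.2(32.5) = 574.34
[2] 1.25(235.3) + 1.6(134.8) + 0.6(32.5) = 529.31
[3] 1.35(235.3) + 1.5(163.0) + 0.2(59.6) = 574.08
[4] 1.4(235.3) + 1.0(32.5) + 0.5(59.6) = 391.72
[5] 1.0(235.3) - 1.6(32.5) = 183.30
[6] 1.4(235.3) = 329.42
Combination 1 governs: P_u = 574.34 kips.

574.34 kips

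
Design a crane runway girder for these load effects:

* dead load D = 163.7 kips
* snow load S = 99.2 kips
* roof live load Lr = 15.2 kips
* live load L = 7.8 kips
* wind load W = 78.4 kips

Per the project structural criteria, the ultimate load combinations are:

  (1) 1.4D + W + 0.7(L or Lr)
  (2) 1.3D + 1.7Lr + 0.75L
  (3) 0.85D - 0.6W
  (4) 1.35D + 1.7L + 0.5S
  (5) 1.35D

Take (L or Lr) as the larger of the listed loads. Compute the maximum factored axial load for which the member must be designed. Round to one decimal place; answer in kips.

318.2 kips

(L or Lr) → Lr = 15.2 kips.
(1) 1.4(163.7) + 1.0(78.4) + 0.7(15.2) = 318.2
(2) 1.3(163.7) + 1.7(15.2) + 0.75(7.8) = 244.5
(3) 0.85(163.7) - 0.6(78.4) = 92.1
(4) 1.35(163.7) + 1.7(7.8) + 0.5(99.2) = 283.9
(5) 1.35(163.7) = 221.0
Combination 1 governs: P_u = 318.2 kips.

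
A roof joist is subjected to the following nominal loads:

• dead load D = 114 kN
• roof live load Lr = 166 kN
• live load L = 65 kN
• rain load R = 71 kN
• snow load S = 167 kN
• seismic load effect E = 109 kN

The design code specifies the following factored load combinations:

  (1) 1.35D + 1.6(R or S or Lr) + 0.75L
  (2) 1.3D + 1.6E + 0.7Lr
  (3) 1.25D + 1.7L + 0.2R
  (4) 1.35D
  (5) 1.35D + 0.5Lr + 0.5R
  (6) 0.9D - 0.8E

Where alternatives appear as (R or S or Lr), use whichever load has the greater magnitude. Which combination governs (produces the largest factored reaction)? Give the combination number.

Combination 1

(R or S or Lr) → S = 167 kN.
(1) 1.35(114) + 1.6(167) + 0.75(65) = 153.90 + 267.20 + 48.75 = 469.85
(2) 1.3(114) + 1.6(109) + 0.7(166) = 148.20 + 174.40 + 116.20 = 438.80
(3) 1.25(114) + 1.7(65) + 0.2(71) = 142.50 + 110.50 + 14.20 = 267.20
(4) 1.35(114) = 153.90
(5) 1.35(114) + 0.5(166) + 0.5(71) = 153.90 + 83.00 + 35.50 = 272.40
(6) 0.9(114) - 0.8(109) = 102.60 - 87.20 = 15.40
The largest value is 469.85 kN from combination 1.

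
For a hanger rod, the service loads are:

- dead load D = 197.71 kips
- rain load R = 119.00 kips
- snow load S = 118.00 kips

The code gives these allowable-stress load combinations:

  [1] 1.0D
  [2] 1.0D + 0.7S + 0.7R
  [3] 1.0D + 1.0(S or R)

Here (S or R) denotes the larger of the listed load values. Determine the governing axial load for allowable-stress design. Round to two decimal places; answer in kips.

363.61 kips

(S or R) → R = 119.00 kips.
[1] 1.0(197.71) = 197.71
[2] 1.0(197.71) + 0.7(118.00) + 0.7(119.00) = 363.61
[3] 1.0(197.71) + 1.0(119.00) = 316.71
Combination 2 governs: P = 363.61 kips.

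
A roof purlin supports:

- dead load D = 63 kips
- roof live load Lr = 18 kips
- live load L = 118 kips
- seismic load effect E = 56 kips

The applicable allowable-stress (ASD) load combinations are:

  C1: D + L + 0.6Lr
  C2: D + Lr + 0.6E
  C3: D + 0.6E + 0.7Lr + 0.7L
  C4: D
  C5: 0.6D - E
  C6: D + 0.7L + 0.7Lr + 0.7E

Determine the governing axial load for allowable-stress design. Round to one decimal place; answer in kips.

197.4 kips

C1: 1.0(63) + 1.0(118) + 0.6(18) = 191.8
C2: 1.0(63) + 1.0(18) + 0.6(56) = 114.6
C3: 1.0(63) + 0.6(56) + 0.7(18) + 0.7(118) = 191.8
C4: 1.0(63) = 63.0
C5: 0.6(63) - 1.0(56) = -18.2
C6: 1.0(63) + 0.7(118) + 0.7(18) + 0.7(56) = 197.4
Maximum is from combination 6.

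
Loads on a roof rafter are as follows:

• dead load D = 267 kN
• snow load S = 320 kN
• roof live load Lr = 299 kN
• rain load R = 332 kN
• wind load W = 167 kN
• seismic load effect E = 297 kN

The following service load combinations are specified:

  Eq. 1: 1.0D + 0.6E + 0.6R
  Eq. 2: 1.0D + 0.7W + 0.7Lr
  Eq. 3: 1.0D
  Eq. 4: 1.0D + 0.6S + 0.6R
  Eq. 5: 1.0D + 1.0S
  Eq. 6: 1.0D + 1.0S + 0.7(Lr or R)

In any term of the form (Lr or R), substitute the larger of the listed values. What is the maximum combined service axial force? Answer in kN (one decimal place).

(Lr or R) → R = 332 kN.
Eq. 1: 1.0(267) + 0.6(297) + 0.6(332) = 267.0 + 178.2 + 199.2 = 644.4
Eq. 2: 1.0(267) + 0.7(167) + 0.7(299) = 267.0 + 116.9 + 209.3 = 593.2
Eq. 3: 1.0(267) = 267.0
Eq. 4: 1.0(267) + 0.6(320) + 0.6(332) = 267.0 + 192.0 + 199.2 = 658.2
Eq. 5: 1.0(267) + 1.0(320) = 267.0 + 320.0 = 587.0
Eq. 6: 1.0(267) + 1.0(320) + 0.7(332) = 267.0 + 320.0 + 232.4 = 819.4
Combination 6 governs: N = 819.4 kN.

819.4 kN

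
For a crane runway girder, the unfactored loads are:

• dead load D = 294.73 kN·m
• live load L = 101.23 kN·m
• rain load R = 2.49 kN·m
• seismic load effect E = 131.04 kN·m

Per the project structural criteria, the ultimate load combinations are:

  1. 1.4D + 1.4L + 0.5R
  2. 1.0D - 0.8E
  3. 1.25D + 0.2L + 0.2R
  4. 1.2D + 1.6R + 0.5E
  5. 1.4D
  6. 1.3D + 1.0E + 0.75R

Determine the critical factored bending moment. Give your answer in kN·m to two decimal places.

555.59 kN·m

1. 1.4(294.73) + 1.4(101.23) + 0.5(2.49) = 555.59
2. 1.0(294.73) - 0.8(131.04) = 189.90
3. 1.25(294.73) + 0.2(101.23) + 0.2(2.49) = 389.16
4. 1.2(294.73) + 1.6(2.49) + 0.5(131.04) = 423.18
5. 1.4(294.73) = 412.62
6. 1.3(294.73) + 1.0(131.04) + 0.75(2.49) = 516.06
Maximum is from combination 1.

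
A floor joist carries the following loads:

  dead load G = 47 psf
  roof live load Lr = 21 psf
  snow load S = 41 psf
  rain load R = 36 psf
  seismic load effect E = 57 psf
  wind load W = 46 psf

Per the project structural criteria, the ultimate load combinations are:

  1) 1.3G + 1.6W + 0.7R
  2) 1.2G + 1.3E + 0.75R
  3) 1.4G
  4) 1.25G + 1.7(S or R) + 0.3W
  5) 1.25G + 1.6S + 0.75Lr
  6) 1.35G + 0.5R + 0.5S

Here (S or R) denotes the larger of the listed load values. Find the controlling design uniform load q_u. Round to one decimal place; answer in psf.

159.9 psf

(S or R) → S = 41 psf.
1) 1.3(47) + 1.6(46) + 0.7(36) = 159.9
2) 1.2(47) + 1.3(57) + 0.75(36) = 157.5
3) 1.4(47) = 65.8
4) 1.25(47) + 1.7(41) + 0.3(46) = 142.3
5) 1.25(47) + 1.6(41) + 0.75(21) = 140.1
6) 1.35(47) + 0.5(36) + 0.5(41) = 102.0
The controlling combination is 1, giving 159.9 psf.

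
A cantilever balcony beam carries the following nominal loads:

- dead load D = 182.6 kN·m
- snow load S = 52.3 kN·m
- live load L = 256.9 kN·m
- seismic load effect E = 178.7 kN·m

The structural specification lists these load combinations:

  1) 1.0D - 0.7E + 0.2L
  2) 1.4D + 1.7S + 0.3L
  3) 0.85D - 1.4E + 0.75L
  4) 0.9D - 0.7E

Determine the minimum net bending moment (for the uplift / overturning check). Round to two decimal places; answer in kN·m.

1) 1.0(182.6) - 0.7(178.7) + 0.2(256.9) = 182.60 - 125.09 + 51.38 = 108.89
2) 1.4(182.6) + 1.7(52.3) + 0.3(256.9) = 255.64 + 88.91 + 77.07 = 421.62
3) 0.85(182.6) - 1.4(178.7) + 0.75(256.9) = 155.21 - 250.18 + 192.68 = 97.71
4) 0.9(182.6) - 0.7(178.7) = 164.34 - 125.09 = 39.25
Combination 4 gives the minimum: 39.25 kN·m.

39.25 kN·m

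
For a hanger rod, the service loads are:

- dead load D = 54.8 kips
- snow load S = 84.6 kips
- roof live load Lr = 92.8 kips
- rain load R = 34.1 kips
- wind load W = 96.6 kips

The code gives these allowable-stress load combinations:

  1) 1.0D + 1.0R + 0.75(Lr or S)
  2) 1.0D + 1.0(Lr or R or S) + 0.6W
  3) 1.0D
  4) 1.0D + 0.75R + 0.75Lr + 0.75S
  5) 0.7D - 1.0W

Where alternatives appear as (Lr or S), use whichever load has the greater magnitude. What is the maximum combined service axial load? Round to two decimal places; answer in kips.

(Lr or S) → Lr = 92.8 kips; (Lr or R or S) → Lr = 92.8 kips.
1) 1.0(54.8) + 1.0(34.1) + 0.75(92.8) = 158.50
2) 1.0(54.8) + 1.0(92.8) + 0.6(96.6) = 205.56
3) 1.0(54.8) = 54.80
4) 1.0(54.8) + 0.75(34.1) + 0.75(92.8) + 0.75(84.6) = 213.43
5) 0.7(54.8) - 1.0(96.6) = -58.24
The controlling combination is 4, giving 213.43 kips.

213.43 kips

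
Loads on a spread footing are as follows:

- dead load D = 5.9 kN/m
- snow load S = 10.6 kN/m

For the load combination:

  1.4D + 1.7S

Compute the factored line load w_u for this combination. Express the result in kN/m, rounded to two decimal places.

1.4(5.9) + 1.7(10.6) = 26.28
w_u = 26.28 kN/m.

26.28 kN/m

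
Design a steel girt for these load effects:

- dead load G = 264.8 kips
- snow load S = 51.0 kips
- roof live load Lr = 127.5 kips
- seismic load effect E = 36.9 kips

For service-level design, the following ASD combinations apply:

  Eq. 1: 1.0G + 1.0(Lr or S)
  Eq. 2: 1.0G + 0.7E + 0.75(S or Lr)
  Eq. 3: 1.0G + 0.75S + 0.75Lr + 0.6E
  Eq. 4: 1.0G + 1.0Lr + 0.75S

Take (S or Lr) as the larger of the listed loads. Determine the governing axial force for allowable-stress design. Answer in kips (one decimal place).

(Lr or S) → Lr = 127.5 kips; (S or Lr) → Lr = 127.5 kips.
Eq. 1: 1.0(264.8) + 1.0(127.5) = 264.8 + 127.5 = 392.3
Eq. 2: 1.0(264.8) + 0.7(36.9) + 0.75(127.5) = 386.3
Eq. 3: 1.0(264.8) + 0.75(51.0) + 0.75(127.5) + 0.6(36.9) = 264.8 + 38.3 + 95.6 + 22.1 = 420.8
Eq. 4: 1.0(264.8) + 1.0(127.5) + 0.75(51.0) = 264.8 + 127.5 + 38.3 = 430.6
The controlling combination is 4, giving 430.6 kips.

430.6 kips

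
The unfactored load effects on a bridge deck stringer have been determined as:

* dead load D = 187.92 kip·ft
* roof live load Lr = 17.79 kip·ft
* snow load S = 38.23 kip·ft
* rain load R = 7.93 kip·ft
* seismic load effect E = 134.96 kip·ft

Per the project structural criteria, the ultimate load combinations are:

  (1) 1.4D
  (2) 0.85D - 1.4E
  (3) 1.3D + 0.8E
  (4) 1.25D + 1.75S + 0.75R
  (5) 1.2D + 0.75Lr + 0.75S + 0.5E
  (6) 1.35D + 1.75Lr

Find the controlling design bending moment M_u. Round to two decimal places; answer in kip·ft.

(1) 1.4(187.92) = 263.09
(2) 0.85(187.92) - 1.4(134.96) = -29.21
(3) 1.3(187.92) + 0.8(134.96) = 352.26
(4) 1.25(187.92) + 1.75(38.23) + 0.75(7.93) = 307.75
(5) 1.2(187.92) + 0.75(17.79) + 0.75(38.23) + 0.5(134.96) = 335.00
(6) 1.35(187.92) + 1.75(17.79) = 284.82
Combination 3 governs: M_u = 352.26 kip·ft.

352.26 kip·ft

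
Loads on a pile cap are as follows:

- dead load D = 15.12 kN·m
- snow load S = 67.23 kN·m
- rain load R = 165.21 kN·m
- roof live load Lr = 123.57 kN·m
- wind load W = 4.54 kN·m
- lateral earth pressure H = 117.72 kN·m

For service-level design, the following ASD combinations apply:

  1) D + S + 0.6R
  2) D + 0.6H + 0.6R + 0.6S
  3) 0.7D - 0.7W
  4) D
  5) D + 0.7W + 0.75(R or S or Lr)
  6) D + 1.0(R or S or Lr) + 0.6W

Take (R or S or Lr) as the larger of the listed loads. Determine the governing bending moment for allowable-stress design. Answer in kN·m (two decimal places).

225.22 kN·m

(R or S or Lr) → R = 165.21 kN·m.
1) 1.0(15.12) + 1.0(67.23) + 0.6(165.21) = 15.12 + 67.23 + 99.13 = 181.48
2) 1.0(15.12) + 0.6(117.72) + 0.6(165.21) + 0.6(67.23) = 15.12 + 70.63 + 99.13 + 40.34 = 225.22
3) 0.7(15.12) - 0.7(4.54) = 7.41
4) 1.0(15.12) = 15.12
5) 1.0(15.12) + 0.7(4.54) + 0.75(165.21) = 15.12 + 3.18 + 123.91 = 142.21
6) 1.0(15.12) + 1.0(165.21) + 0.6(4.54) = 15.12 + 165.21 + 2.72 = 183.05
Maximum is from combination 2.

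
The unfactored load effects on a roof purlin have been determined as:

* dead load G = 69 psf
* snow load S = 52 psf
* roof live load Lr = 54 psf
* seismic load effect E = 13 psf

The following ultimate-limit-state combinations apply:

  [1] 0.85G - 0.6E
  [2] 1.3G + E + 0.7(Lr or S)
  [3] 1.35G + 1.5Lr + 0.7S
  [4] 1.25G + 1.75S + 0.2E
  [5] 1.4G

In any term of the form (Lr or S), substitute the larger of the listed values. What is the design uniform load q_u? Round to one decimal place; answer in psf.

(Lr or S) → Lr = 54 psf.
[1] 0.85(69) - 0.6(13) = 50.9
[2] 1.3(69) + 1.0(13) + 0.7(54) = 140.5
[3] 1.35(69) + 1.5(54) + 0.7(52) = 210.6
[4] 1.25(69) + 1.75(52) + 0.2(13) = 179.9
[5] 1.4(69) = 96.6
Maximum is from combination 3.

210.6 psf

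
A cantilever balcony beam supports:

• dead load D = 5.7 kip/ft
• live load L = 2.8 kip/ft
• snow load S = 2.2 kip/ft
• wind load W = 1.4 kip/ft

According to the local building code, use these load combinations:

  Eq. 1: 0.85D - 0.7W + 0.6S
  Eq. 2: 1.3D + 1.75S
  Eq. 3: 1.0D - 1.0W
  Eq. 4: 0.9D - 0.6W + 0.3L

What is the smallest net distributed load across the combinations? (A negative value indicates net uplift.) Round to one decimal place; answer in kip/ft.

Eq. 1: 0.85(5.7) - 0.7(1.4) + 0.6(2.2) = 5.2
Eq. 2: 1.3(5.7) + 1.75(2.2) = 11.3
Eq. 3: 1.0(5.7) - 1.0(1.4) = 4.3
Eq. 4: 0.9(5.7) - 0.6(1.4) + 0.3(2.8) = 5.1
Combination 3 gives the minimum: 4.3 kip/ft.

4.3 kip/ft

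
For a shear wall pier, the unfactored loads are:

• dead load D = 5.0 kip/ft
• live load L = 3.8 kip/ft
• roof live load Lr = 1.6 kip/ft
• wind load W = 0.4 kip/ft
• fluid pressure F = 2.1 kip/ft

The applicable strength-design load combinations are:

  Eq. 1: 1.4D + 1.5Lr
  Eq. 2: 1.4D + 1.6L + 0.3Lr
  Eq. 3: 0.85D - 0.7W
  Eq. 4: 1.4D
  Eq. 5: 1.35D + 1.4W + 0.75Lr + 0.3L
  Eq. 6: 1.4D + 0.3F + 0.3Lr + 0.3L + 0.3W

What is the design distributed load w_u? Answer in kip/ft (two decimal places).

13.56 kip/ft

Eq. 1: 1.4(5.0) + 1.5(1.6) = 9.40
Eq. 2: 1.4(5.0) + 1.6(3.8) + 0.3(1.6) = 13.56
Eq. 3: 0.85(5.0) - 0.7(0.4) = 3.97
Eq. 4: 1.4(5.0) = 7.00
Eq. 5: 1.35(5.0) + 1.4(0.4) + 0.75(1.6) + 0.3(3.8) = 9.65
Eq. 6: 1.4(5.0) + 0.3(2.1) + 0.3(1.6) + 0.3(3.8) + 0.3(0.4) = 9.37
Maximum is from combination 2.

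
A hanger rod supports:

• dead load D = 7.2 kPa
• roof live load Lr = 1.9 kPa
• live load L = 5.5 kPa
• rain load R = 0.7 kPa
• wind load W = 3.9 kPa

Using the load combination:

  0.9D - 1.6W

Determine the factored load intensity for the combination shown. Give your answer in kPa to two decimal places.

0.9(7.2) - 1.6(3.9) = 0.24
q_u = 0.24 kPa.

0.24 kPa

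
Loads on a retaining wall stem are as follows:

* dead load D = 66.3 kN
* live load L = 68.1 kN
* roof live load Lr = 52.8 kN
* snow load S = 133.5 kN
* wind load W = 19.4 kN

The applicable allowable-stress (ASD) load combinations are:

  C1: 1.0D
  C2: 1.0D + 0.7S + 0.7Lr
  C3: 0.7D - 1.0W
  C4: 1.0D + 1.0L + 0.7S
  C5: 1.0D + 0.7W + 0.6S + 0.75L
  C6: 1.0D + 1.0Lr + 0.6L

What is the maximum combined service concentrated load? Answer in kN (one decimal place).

C1: 1.0(66.3) = 66.3
C2: 1.0(66.3) + 0.7(133.5) + 0.7(52.8) = 196.7
C3: 0.7(66.3) - 1.0(19.4) = 46.4 - 19.4 = 27.0
C4: 1.0(66.3) + 1.0(68.1) + 0.7(133.5) = 66.3 + 68.1 + 93.5 = 227.9
C5: 1.0(66.3) + 0.7(19.4) + 0.6(133.5) + 0.75(68.1) = 66.3 + 13.6 + 80.1 + 51.1 = 211.1
C6: 1.0(66.3) + 1.0(52.8) + 0.6(68.1) = 66.3 + 52.8 + 40.9 = 160.0
Combination 4 governs: P = 227.9 kN.

227.9 kN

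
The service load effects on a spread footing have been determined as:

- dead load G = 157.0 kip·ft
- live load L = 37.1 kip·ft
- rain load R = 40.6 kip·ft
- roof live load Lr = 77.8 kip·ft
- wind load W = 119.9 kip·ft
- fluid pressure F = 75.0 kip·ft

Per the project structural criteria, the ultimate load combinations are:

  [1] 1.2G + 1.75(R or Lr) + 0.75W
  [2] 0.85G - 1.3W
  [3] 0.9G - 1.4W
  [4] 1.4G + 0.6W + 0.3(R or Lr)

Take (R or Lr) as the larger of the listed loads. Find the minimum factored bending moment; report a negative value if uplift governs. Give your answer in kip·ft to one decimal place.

(R or Lr) → Lr = 77.8 kip·ft.
[1] 1.2(157.0) + 1.75(77.8) + 0.75(119.9) = 188.4 + 136.2 + 89.9 = 414.5
[2] 0.85(157.0) - 1.3(119.9) = 133.5 - 155.9 = -22.4
[3] 0.9(157.0) - 1.4(119.9) = 141.3 - 167.9 = -26.6
[4] 1.4(157.0) + 0.6(119.9) + 0.3(77.8) = 315.1
Combination 3 gives the minimum: -26.6 kip·ft.

-26.6 kip·ft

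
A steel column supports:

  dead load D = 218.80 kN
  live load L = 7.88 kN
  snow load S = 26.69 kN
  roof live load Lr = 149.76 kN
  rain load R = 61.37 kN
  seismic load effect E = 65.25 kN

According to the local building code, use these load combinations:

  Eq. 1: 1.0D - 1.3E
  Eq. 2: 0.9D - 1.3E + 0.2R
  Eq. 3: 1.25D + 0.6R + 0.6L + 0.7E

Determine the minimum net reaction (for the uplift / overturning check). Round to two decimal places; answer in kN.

124.37 kN

Eq. 1: 1.0(218.80) - 1.3(65.25) = 133.98
Eq. 2: 0.9(218.80) - 1.3(65.25) + 0.2(61.37) = 124.37
Eq. 3: 1.25(218.80) + 0.6(61.37) + 0.6(7.88) + 0.7(65.25) = 273.50 + 36.82 + 4.73 + 45.68 = 360.73
Combination 2 gives the minimum: 124.37 kN.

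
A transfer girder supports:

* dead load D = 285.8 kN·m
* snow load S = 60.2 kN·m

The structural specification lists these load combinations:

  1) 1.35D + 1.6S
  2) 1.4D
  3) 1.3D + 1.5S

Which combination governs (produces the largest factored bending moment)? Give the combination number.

Combination 1

1) 1.35(285.8) + 1.6(60.2) = 385.83 + 96.32 = 482.15
2) 1.4(285.8) = 400.12
3) 1.3(285.8) + 1.5(60.2) = 371.54 + 90.30 = 461.84
The largest value is 482.15 kN·m from combination 1.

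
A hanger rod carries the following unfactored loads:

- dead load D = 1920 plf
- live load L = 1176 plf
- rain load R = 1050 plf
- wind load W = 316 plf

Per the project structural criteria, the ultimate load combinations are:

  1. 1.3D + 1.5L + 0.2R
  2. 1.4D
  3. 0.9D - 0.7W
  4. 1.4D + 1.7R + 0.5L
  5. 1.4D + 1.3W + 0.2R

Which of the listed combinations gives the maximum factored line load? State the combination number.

Combination 4

1. 1.3(1920) + 1.5(1176) + 0.2(1050) = 4470.00
2. 1.4(1920) = 2688.00
3. 0.9(1920) - 0.7(316) = 1506.80
4. 1.4(1920) + 1.7(1050) + 0.5(1176) = 5061.00
5. 1.4(1920) + 1.3(316) + 0.2(1050) = 3308.80
The largest value is 5061.00 plf from combination 4.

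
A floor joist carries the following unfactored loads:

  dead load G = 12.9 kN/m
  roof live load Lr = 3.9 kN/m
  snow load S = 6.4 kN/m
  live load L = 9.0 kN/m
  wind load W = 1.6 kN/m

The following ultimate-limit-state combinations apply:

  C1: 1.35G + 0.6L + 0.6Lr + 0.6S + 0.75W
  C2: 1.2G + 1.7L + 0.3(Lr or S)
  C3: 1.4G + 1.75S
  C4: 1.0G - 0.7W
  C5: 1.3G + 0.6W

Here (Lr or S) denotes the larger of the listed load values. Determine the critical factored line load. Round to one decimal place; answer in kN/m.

(Lr or S) → S = 6.4 kN/m.
C1: 1.35(12.9) + 0.6(9.0) + 0.6(3.9) + 0.6(6.4) + 0.75(1.6) = 30.2
C2: 1.2(12.9) + 1.7(9.0) + 0.3(6.4) = 15.5 + 15.3 + 1.9 = 32.7
C3: 1.4(12.9) + 1.75(6.4) = 18.1 + 11.2 = 29.3
C4: 1.0(12.9) - 0.7(1.6) = 12.9 - 1.1 = 11.8
C5: 1.3(12.9) + 0.6(1.6) = 17.7
The controlling combination is 2, giving 32.7 kN/m.

32.7 kN/m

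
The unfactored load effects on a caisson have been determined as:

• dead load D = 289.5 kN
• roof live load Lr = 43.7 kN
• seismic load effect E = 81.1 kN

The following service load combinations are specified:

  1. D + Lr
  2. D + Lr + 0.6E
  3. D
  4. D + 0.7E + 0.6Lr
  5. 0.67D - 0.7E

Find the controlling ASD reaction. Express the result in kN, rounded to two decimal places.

1. 1.0(289.5) + 1.0(43.7) = 333.20
2. 1.0(289.5) + 1.0(43.7) + 0.6(81.1) = 381.86
3. 1.0(289.5) = 289.50
4. 1.0(289.5) + 0.7(81.1) + 0.6(43.7) = 372.49
5. 0.67(289.5) - 0.7(81.1) = 137.20
Maximum is from combination 2.

381.86 kN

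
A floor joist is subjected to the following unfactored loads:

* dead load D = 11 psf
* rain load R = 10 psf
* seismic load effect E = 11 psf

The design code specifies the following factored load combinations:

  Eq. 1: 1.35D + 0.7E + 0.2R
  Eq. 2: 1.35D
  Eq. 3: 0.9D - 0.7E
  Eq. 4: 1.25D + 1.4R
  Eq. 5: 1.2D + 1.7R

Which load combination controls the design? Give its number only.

Eq. 1: 1.35(11) + 0.7(11) + 0.2(10) = 24.55
Eq. 2: 1.35(11) = 14.85
Eq. 3: 0.9(11) - 0.7(11) = 2.20
Eq. 4: 1.25(11) + 1.4(10) = 27.75
Eq. 5: 1.2(11) + 1.7(10) = 30.20
The largest value is 30.20 psf from combination 5.

Combination 5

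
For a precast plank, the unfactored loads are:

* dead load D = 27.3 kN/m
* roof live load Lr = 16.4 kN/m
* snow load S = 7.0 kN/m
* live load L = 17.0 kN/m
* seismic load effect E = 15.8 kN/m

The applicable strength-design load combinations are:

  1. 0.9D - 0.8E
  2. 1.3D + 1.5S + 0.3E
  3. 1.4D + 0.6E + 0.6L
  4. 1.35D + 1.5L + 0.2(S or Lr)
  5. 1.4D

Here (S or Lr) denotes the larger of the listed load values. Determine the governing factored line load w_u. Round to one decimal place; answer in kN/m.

(S or Lr) → Lr = 16.4 kN/m.
1. 0.9(27.3) - 0.8(15.8) = 11.9
2. 1.3(27.3) + 1.5(7.0) + 0.3(15.8) = 50.7
3. 1.4(27.3) + 0.6(15.8) + 0.6(17.0) = 57.9
4. 1.35(27.3) + 1.5(17.0) + 0.2(16.4) = 65.6
5. 1.4(27.3) = 38.2
Combination 4 governs: w_u = 65.6 kN/m.

65.6 kN/m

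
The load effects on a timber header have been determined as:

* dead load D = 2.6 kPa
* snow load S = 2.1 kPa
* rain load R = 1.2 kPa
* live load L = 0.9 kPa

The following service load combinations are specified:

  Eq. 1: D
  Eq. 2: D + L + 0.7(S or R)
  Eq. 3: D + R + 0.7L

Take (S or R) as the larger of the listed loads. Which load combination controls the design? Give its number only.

Combination 2

(S or R) → S = 2.1 kPa.
Eq. 1: 1.0(2.6) = 2.60
Eq. 2: 1.0(2.6) + 1.0(0.9) + 0.7(2.1) = 4.97
Eq. 3: 1.0(2.6) + 1.0(1.2) + 0.7(0.9) = 4.43
The largest value is 4.97 kPa from combination 2.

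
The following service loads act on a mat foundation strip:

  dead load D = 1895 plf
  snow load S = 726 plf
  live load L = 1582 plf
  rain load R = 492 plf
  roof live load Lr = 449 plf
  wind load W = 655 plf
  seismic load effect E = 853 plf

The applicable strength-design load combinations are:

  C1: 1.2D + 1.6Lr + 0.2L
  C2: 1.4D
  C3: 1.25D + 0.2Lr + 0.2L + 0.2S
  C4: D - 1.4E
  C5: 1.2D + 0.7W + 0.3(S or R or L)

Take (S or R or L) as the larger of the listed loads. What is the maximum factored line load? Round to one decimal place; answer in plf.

3308.8 plf

(S or R or L) → L = 1582 plf.
C1: 1.2(1895) + 1.6(449) + 0.2(1582) = 2274.0 + 718.4 + 316.4 = 3308.8
C2: 1.4(1895) = 2653.0
C3: 1.25(1895) + 0.2(449) + 0.2(1582) + 0.2(726) = 2368.8 + 89.8 + 316.4 + 145.2 = 2920.2
C4: 1.0(1895) - 1.4(853) = 1895.0 - 1194.2 = 700.8
C5: 1.2(1895) + 0.7(655) + 0.3(1582) = 2274.0 + 458.5 + 474.6 = 3207.1
The controlling combination is 1, giving 3308.8 plf.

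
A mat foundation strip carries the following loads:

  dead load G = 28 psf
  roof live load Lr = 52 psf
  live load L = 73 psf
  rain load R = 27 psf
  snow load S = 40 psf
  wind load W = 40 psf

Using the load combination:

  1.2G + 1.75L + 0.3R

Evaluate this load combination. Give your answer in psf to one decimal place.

169.5 psf

1.2(28) + 1.75(73) + 0.3(27) = 169.5
q_u = 169.5 psf.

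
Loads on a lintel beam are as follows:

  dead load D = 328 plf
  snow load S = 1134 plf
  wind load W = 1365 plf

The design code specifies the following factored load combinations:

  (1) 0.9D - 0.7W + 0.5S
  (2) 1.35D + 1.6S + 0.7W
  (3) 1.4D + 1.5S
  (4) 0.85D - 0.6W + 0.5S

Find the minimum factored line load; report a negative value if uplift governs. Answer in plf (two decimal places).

-93.30 plf

(1) 0.9(328) - 0.7(1365) + 0.5(1134) = -93.30
(2) 1.35(328) + 1.6(1134) + 0.7(1365) = 3212.70
(3) 1.4(328) + 1.5(1134) = 2160.20
(4) 0.85(328) - 0.6(1365) + 0.5(1134) = 26.80
Combination 1 gives the minimum: -93.30 plf.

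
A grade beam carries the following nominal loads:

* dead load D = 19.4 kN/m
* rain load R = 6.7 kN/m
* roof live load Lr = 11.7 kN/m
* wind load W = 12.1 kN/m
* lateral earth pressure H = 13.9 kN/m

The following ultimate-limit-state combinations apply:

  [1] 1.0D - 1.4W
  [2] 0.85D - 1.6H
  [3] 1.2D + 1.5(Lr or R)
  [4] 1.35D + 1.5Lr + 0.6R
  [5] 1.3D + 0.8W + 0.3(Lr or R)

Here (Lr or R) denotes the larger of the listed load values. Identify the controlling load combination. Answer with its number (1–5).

(Lr or R) → Lr = 11.7 kN/m.
[1] 1.0(19.4) - 1.4(12.1) = 2.5
[2] 0.85(19.4) - 1.6(13.9) = -5.8
[3] 1.2(19.4) + 1.5(11.7) = 40.8
[4] 1.35(19.4) + 1.5(11.7) + 0.6(6.7) = 47.8
[5] 1.3(19.4) + 0.8(12.1) + 0.3(11.7) = 38.4
The largest value is 47.8 kN/m from combination 4.

Combination 4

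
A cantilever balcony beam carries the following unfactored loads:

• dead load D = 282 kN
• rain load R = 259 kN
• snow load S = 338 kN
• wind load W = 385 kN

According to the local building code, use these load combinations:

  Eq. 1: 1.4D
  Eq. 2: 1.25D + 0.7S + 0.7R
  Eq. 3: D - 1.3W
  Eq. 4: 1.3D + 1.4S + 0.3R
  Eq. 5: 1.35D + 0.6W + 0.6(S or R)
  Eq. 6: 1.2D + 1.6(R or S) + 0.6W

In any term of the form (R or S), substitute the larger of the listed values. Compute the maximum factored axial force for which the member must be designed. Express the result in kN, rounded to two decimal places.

1110.20 kN

(S or R) → S = 338 kN; (R or S) → S = 338 kN.
Eq. 1: 1.4(282) = 394.80
Eq. 2: 1.25(282) + 0.7(338) + 0.7(259) = 770.40
Eq. 3: 1.0(282) - 1.3(385) = -218.50
Eq. 4: 1.3(282) + 1.4(338) + 0.3(259) = 917.50
Eq. 5: 1.35(282) + 0.6(385) + 0.6(338) = 814.50
Eq. 6: 1.2(282) + 1.6(338) + 0.6(385) = 1110.20
The controlling combination is 6, giving 1110.20 kN.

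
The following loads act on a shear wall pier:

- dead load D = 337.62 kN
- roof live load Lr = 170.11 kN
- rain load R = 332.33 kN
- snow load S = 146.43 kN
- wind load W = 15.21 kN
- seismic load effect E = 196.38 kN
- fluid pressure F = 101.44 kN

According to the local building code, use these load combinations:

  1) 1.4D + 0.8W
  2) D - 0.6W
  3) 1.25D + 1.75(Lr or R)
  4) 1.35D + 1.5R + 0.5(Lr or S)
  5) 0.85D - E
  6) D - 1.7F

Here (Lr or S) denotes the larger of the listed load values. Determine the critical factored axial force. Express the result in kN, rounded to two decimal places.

(Lr or R) → R = 332.33 kN; (Lr or S) → Lr = 170.11 kN.
1) 1.4(337.62) + 0.8(15.21) = 484.84
2) 1.0(337.62) - 0.6(15.21) = 328.49
3) 1.25(337.62) + 1.75(332.33) = 1003.60
4) 1.35(337.62) + 1.5(332.33) + 0.5(170.11) = 1039.34
5) 0.85(337.62) - 1.0(196.38) = 90.60
6) 1.0(337.62) - 1.7(101.44) = 165.17
The controlling combination is 4, giving 1039.34 kN.

1039.34 kN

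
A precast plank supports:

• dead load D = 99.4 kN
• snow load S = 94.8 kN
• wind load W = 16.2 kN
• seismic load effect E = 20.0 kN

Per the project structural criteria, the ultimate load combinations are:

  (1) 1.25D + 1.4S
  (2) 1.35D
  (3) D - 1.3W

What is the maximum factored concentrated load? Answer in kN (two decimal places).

(1) 1.25(99.4) + 1.4(94.8) = 124.25 + 132.72 = 256.97
(2) 1.35(99.4) = 134.19
(3) 1.0(99.4) - 1.3(16.2) = 99.40 - 21.06 = 78.34
Combination 1 governs: P_u = 256.97 kN.

256.97 kN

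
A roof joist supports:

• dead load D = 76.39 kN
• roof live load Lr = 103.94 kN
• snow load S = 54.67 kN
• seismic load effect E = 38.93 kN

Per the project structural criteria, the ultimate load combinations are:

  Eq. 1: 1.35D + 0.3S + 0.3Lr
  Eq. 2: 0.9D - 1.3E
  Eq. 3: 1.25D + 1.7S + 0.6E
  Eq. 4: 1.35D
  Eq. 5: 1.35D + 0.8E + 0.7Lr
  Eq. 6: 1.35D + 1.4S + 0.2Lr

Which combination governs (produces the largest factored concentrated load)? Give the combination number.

Eq. 1: 1.35(76.39) + 0.3(54.67) + 0.3(103.94) = 103.13 + 16.40 + 31.18 = 150.71
Eq. 2: 0.9(76.39) - 1.3(38.93) = 68.75 - 50.61 = 18.14
Eq. 3: 1.25(76.39) + 1.7(54.67) + 0.6(38.93) = 211.78
Eq. 4: 1.35(76.39) = 103.13
Eq. 5: 1.35(76.39) + 0.8(38.93) + 0.7(103.94) = 103.13 + 31.14 + 72.76 = 207.03
Eq. 6: 1.35(76.39) + 1.4(54.67) + 0.2(103.94) = 200.45
The largest value is 211.78 kN from combination 3.

Combination 3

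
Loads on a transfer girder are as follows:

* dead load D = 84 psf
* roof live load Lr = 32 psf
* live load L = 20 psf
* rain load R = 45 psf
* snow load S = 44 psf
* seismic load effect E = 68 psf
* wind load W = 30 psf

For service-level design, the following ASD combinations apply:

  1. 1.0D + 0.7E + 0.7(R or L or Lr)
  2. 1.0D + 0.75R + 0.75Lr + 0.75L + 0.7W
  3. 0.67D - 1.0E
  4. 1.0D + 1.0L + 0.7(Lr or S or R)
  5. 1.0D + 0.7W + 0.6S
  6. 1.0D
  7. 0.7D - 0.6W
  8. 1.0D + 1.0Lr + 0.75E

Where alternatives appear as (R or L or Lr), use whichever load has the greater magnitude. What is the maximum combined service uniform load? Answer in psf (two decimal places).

(R or L or Lr) → R = 45 psf; (Lr or S or R) → R = 45 psf.
1. 1.0(84) + 0.7(68) + 0.7(45) = 84.00 + 47.60 + 31.50 = 163.10
2. 1.0(84) + 0.75(45) + 0.75(32) + 0.75(20) + 0.7(30) = 84.00 + 33.75 + 24.00 + 15.00 + 21.00 = 177.75
3. 0.67(84) - 1.0(68) = 56.28 - 68.00 = -11.72
4. 1.0(84) + 1.0(20) + 0.7(45) = 84.00 + 20.00 + 31.50 = 135.50
5. 1.0(84) + 0.7(30) + 0.6(44) = 84.00 + 21.00 + 26.40 = 131.40
6. 1.0(84) = 84.00
7. 0.7(84) - 0.6(30) = 58.80 - 18.00 = 40.80
8. 1.0(84) + 1.0(32) + 0.75(68) = 84.00 + 32.00 + 51.00 = 167.00
The controlling combination is 2, giving 177.75 psf.

177.75 psf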